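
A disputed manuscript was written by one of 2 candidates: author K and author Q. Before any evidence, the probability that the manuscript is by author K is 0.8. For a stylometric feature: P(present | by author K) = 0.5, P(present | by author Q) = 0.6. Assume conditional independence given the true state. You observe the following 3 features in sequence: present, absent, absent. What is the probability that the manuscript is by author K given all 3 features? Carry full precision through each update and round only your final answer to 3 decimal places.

Apply Bayes' rule sequentially, carrying P(author K) forward.
After 'present': P(author K) = 0.5·0.8000 / (0.5·0.8000 + 0.6·0.2000) ≈ 0.7692
After 'absent': P(author K) = 0.5·0.7692 / (0.5·0.7692 + 0.4·0.2308) ≈ 0.8065
After 'absent': P(author K) = 0.5·0.8065 / (0.5·0.8065 + 0.4·0.1935) ≈ 0.8389

0.839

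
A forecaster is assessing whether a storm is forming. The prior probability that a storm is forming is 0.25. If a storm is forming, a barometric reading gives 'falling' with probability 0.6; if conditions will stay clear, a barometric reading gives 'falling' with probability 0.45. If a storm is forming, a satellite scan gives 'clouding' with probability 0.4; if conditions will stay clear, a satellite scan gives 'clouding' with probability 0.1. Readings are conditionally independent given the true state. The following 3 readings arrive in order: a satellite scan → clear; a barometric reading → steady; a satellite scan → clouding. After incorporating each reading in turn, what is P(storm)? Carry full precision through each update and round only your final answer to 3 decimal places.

Apply Bayes' rule sequentially, carrying P(storm) forward.
After a satellite scan='clear': P(storm) = 0.6·0.2500 / (0.6·0.2500 + 0.9·0.7500) ≈ 0.1818
After a barometric reading='steady': P(storm) = 0.4·0.1818 / (0.4·0.1818 + 0.55·0.8182) ≈ 0.1391
After a satellite scan='clouding': P(storm) = 0.4·0.1391 / (0.4·0.1391 + 0.1·0.8609) ≈ 0.3926

0.393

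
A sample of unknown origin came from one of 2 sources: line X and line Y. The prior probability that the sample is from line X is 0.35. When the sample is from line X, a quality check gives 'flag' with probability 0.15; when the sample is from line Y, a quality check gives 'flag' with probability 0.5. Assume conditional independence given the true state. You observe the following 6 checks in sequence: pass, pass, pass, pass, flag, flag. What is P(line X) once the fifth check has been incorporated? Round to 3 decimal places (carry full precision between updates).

0.574

After 'pass': P(line X) = 0.85·0.3500 / (0.85·0.3500 + 0.5·0.6500) ≈ 0.4779
After 'pass': P(line X) = 0.85·0.4779 / (0.85·0.4779 + 0.5·0.5221) ≈ 0.6088
After 'pass': P(line X) = 0.85·0.6088 / (0.85·0.6088 + 0.5·0.3912) ≈ 0.7257
After 'pass': P(line X) = 0.85·0.7257 / (0.85·0.7257 + 0.5·0.2743) ≈ 0.8181
After 'flag': P(line X) = 0.15·0.8181 / (0.15·0.8181 + 0.5·0.1819) ≈ 0.5743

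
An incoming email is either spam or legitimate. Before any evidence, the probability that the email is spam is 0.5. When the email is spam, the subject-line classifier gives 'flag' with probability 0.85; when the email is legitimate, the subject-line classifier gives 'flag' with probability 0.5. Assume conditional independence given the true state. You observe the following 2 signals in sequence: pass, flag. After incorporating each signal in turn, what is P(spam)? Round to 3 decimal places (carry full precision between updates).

0.338

After 'pass': P(spam) = 0.15·0.5000 / (0.15·0.5000 + 0.5·0.5000) ≈ 0.2308
After 'flag': P(spam) = 0.85·0.2308 / (0.85·0.2308 + 0.5·0.7692) ≈ 0.3377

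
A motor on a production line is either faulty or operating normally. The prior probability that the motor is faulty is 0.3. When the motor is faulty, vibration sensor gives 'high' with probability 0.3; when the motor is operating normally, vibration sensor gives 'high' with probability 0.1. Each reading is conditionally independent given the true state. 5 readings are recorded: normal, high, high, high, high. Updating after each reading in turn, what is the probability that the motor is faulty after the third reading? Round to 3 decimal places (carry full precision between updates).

0.750

After 'normal': P(faulty) = 0.7·0.3000 / (0.7·0.3000 + 0.9·0.7000) ≈ 0.2500
After 'high': P(faulty) = 0.3·0.2500 / (0.3·0.2500 + 0.1·0.7500) ≈ 0.5000
After 'high': P(faulty) = 0.3·0.5000 / (0.3·0.5000 + 0.1·0.5000) ≈ 0.7500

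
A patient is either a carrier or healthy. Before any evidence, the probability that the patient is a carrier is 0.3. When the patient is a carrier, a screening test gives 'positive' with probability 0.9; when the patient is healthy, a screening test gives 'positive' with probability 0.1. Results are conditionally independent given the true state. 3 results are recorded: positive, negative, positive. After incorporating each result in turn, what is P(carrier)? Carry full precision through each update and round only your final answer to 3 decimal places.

Apply Bayes' rule sequentially, carrying P(carrier) forward.
After 'positive': P(carrier) = 0.9·0.3000 / (0.9·0.3000 + 0.1·0.7000) ≈ 0.7941
After 'negative': P(carrier) = 0.1·0.7941 / (0.1·0.7941 + 0.9·0.2059) ≈ 0.3000
After 'positive': P(carrier) = 0.9·0.3000 / (0.9·0.3000 + 0.1·0.7000) ≈ 0.7941

0.794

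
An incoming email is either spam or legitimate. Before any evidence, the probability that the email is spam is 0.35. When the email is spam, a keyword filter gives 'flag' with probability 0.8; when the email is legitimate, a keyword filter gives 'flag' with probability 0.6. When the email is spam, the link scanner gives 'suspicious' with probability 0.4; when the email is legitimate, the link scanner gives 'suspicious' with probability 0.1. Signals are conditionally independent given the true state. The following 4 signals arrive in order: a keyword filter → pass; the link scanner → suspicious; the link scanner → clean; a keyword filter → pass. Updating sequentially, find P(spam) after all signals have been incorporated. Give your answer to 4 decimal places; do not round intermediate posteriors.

0.2642

Apply Bayes' rule sequentially, carrying P(spam) forward.
After a keyword filter='pass': P(spam) = 0.2·0.3500 / (0.2·0.3500 + 0.4·0.6500) ≈ 0.2121
After the link scanner='suspicious': P(spam) = 0.4·0.2121 / (0.4·0.2121 + 0.1·0.7879) ≈ 0.5185
After the link scanner='clean': P(spam) = 0.6·0.5185 / (0.6·0.5185 + 0.9·0.4815) ≈ 0.4179
After a keyword filter='pass': P(spam) = 0.2·0.4179 / (0.2·0.4179 + 0.4·0.5821) ≈ 0.2642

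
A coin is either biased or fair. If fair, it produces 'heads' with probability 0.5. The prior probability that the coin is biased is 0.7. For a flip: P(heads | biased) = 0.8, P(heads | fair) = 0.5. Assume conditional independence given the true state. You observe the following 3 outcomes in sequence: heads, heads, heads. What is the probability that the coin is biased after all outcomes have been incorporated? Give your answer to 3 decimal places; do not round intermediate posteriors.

After 'heads': P(biased) = 0.8·0.7000 / (0.8·0.7000 + 0.5·0.3000) ≈ 0.7887
After 'heads': P(biased) = 0.8·0.7887 / (0.8·0.7887 + 0.5·0.2113) ≈ 0.8566
After 'heads': P(biased) = 0.8·0.8566 / (0.8·0.8566 + 0.5·0.1434) ≈ 0.9053

0.905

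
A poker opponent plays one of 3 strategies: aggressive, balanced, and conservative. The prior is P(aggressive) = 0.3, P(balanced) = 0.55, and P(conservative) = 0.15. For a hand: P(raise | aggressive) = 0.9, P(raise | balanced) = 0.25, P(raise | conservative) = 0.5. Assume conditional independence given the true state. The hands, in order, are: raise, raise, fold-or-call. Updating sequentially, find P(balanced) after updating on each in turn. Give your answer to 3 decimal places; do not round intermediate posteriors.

0.375

After 'raise': normaliser = 0.9·0.3000 + 0.25·0.5500 + 0.5·0.1500; P(aggressive) ≈ 0.5596, P(balanced) ≈ 0.2850, P(conservative) ≈ 0.1554
After 'raise': normaliser = 0.9·0.5596 + 0.25·0.2850 + 0.5·0.1554; P(aggressive) ≈ 0.7717, P(balanced) ≈ 0.1092, P(conservative) ≈ 0.1191
After 'fold-or-call': normaliser = 0.1·0.7717 + 0.75·0.1092 + 0.5·0.1191; P(aggressive) ≈ 0.3530, P(balanced) ≈ 0.3746, P(conservative) ≈ 0.2724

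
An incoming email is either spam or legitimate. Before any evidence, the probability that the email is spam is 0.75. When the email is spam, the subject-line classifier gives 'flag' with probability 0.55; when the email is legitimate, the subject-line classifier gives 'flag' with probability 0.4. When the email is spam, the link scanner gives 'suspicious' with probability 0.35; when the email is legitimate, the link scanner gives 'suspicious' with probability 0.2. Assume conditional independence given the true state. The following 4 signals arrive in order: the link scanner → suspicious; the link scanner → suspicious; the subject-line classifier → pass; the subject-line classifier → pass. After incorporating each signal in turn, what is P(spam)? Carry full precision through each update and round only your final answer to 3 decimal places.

After the link scanner='suspicious': P(spam) = 0.35·0.7500 / (0.35·0.7500 + 0.2·0.2500) ≈ 0.8400
After the link scanner='suspicious': P(spam) = 0.35·0.8400 / (0.35·0.8400 + 0.2·0.1600) ≈ 0.9018
After the subject-line classifier='pass': P(spam) = 0.45·0.9018 / (0.45·0.9018 + 0.6·0.0982) ≈ 0.8733
After the subject-line classifier='pass': P(spam) = 0.45·0.8733 / (0.45·0.8733 + 0.6·0.1267) ≈ 0.8379

0.838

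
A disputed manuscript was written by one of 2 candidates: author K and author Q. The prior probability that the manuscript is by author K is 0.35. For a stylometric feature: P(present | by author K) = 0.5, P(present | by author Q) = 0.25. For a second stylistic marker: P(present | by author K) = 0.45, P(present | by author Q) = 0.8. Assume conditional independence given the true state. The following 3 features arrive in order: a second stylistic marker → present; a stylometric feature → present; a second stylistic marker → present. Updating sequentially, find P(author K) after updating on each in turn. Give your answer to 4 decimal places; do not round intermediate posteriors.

0.2541

After a second stylistic marker='present': P(author K) = 0.45·0.3500 / (0.45·0.3500 + 0.8·0.6500) ≈ 0.2325
After a stylometric feature='present': P(author K) = 0.5·0.2325 / (0.5·0.2325 + 0.25·0.7675) ≈ 0.3772
After a second stylistic marker='present': P(author K) = 0.45·0.3772 / (0.45·0.3772 + 0.8·0.6228) ≈ 0.2541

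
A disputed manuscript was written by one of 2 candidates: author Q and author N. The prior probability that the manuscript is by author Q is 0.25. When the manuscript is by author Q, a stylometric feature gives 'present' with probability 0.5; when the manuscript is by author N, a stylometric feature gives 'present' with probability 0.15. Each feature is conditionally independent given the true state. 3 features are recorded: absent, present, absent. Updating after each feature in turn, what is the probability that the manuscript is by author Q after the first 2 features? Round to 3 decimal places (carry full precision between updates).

0.395

After 'absent': P(author Q) = 0.5·0.2500 / (0.5·0.2500 + 0.85·0.7500) ≈ 0.1639
After 'present': P(author Q) = 0.5·0.1639 / (0.5·0.1639 + 0.15·0.8361) ≈ 0.3953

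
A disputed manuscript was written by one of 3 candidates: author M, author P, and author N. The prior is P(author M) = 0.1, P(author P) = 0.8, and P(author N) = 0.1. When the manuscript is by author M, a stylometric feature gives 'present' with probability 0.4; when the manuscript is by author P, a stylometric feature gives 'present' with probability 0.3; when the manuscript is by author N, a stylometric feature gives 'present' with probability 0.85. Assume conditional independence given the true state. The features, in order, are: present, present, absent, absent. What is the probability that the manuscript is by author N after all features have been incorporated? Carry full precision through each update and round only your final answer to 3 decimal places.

0.038

After 'present': normaliser = 0.4·0.1000 + 0.3·0.8000 + 0.85·0.1000; P(author M) ≈ 0.1096, P(author P) ≈ 0.6575, P(author N) ≈ 0.2329
After 'present': normaliser = 0.4·0.1096 + 0.3·0.6575 + 0.85·0.2329; P(author M) ≈ 0.0998, P(author P) ≈ 0.4493, P(author N) ≈ 0.4509
After 'absent': normaliser = 0.6·0.0998 + 0.7·0.4493 + 0.15·0.4509; P(author M) ≈ 0.1355, P(author P) ≈ 0.7115, P(author N) ≈ 0.1530
After 'absent': normaliser = 0.6·0.1355 + 0.7·0.7115 + 0.15·0.1530; P(author M) ≈ 0.1350, P(author P) ≈ 0.8269, P(author N) ≈ 0.0381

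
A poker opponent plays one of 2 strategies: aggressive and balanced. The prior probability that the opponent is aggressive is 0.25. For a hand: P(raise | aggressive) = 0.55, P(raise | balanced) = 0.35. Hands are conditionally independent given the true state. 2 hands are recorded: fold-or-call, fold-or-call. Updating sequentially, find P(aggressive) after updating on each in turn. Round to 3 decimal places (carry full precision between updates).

0.138

Apply Bayes' rule sequentially, carrying P(aggressive) forward.
After 'fold-or-call': P(aggressive) = 0.45·0.2500 / (0.45·0.2500 + 0.65·0.7500) ≈ 0.1875
After 'fold-or-call': P(aggressive) = 0.45·0.1875 / (0.45·0.1875 + 0.65·0.8125) ≈ 0.1378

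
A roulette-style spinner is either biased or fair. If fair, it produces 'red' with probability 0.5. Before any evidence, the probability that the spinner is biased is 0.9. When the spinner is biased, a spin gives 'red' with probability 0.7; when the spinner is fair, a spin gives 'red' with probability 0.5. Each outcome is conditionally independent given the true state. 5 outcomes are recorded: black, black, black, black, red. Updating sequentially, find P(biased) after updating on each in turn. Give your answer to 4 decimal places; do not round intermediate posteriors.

Each posterior becomes the prior for the next update.
After 'black': P(biased) = 0.3·0.9000 / (0.3·0.9000 + 0.5·0.1000) ≈ 0.8438
After 'black': P(biased) = 0.3·0.8438 / (0.3·0.8438 + 0.5·0.1562) ≈ 0.7642
After 'black': P(biased) = 0.3·0.7642 / (0.3·0.7642 + 0.5·0.2358) ≈ 0.6603
After 'black': P(biased) = 0.3·0.6603 / (0.3·0.6603 + 0.5·0.3397) ≈ 0.5384
After 'red': P(biased) = 0.7·0.5384 / (0.7·0.5384 + 0.5·0.4616) ≈ 0.6202

0.6202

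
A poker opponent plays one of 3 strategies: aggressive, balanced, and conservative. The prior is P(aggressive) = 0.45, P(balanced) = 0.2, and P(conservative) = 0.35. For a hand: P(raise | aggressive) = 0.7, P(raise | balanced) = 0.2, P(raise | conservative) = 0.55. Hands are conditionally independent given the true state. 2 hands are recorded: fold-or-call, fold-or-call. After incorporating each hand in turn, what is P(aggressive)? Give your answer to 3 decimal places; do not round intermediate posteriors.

0.169

Each posterior becomes the prior for the next update.
After 'fold-or-call': normaliser = 0.3·0.4500 + 0.8·0.2000 + 0.45·0.3500; P(aggressive) ≈ 0.2983, P(balanced) ≈ 0.3536, P(conservative) ≈ 0.3481
After 'fold-or-call': normaliser = 0.3·0.2983 + 0.8·0.3536 + 0.45·0.3481; P(aggressive) ≈ 0.1692, P(balanced) ≈ 0.5347, P(conservative) ≈ 0.2961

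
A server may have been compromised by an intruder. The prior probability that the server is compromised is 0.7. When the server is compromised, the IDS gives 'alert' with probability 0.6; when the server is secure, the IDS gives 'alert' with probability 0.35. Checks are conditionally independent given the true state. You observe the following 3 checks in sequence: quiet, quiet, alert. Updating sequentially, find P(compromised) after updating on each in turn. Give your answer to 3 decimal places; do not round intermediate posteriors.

After 'quiet': P(compromised) = 0.4·0.7000 / (0.4·0.7000 + 0.65·0.3000) ≈ 0.5895
After 'quiet': P(compromised) = 0.4·0.5895 / (0.4·0.5895 + 0.65·0.4105) ≈ 0.4691
After 'alert': P(compromised) = 0.6·0.4691 / (0.6·0.4691 + 0.35·0.5309) ≈ 0.6024

0.602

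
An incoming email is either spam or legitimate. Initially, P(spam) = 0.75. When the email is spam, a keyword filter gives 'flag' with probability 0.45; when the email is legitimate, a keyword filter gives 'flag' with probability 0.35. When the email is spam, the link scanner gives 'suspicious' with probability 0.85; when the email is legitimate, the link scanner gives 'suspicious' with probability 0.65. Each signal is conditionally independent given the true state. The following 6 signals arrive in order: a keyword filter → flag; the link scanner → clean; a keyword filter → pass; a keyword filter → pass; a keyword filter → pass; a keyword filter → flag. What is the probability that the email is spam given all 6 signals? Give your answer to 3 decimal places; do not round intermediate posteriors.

0.563

After a keyword filter='flag': P(spam) = 0.45·0.7500 / (0.45·0.7500 + 0.35·0.2500) ≈ 0.7941
After the link scanner='clean': P(spam) = 0.15·0.7941 / (0.15·0.7941 + 0.35·0.2059) ≈ 0.6231
After a keyword filter='pass': P(spam) = 0.55·0.6231 / (0.55·0.6231 + 0.65·0.3769) ≈ 0.5831
After a keyword filter='pass': P(spam) = 0.55·0.5831 / (0.55·0.5831 + 0.65·0.4169) ≈ 0.5420
After a keyword filter='pass': P(spam) = 0.55·0.5420 / (0.55·0.5420 + 0.65·0.4580) ≈ 0.5004
After a keyword filter='flag': P(spam) = 0.45·0.5004 / (0.45·0.5004 + 0.35·0.4996) ≈ 0.5629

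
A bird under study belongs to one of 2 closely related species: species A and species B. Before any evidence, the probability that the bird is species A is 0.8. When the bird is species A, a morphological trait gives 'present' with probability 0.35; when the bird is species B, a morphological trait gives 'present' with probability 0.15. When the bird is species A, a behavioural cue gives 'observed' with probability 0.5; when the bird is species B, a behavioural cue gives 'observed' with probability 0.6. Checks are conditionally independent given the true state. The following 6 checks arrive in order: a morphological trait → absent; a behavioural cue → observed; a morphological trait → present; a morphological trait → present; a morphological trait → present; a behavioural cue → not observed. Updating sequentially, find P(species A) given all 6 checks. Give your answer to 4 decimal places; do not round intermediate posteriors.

0.9759

After a morphological trait='absent': P(species A) = 0.65·0.8000 / (0.65·0.8000 + 0.85·0.2000) ≈ 0.7536
After a behavioural cue='observed': P(species A) = 0.5·0.7536 / (0.5·0.7536 + 0.6·0.2464) ≈ 0.7182
After a morphological trait='present': P(species A) = 0.35·0.7182 / (0.35·0.7182 + 0.15·0.2818) ≈ 0.8561
After a morphological trait='present': P(species A) = 0.35·0.8561 / (0.35·0.8561 + 0.15·0.1439) ≈ 0.9328
After a morphological trait='present': P(species A) = 0.35·0.9328 / (0.35·0.9328 + 0.15·0.0672) ≈ 0.9700
After a behavioural cue='not observed': P(species A) = 0.5·0.9700 / (0.5·0.9700 + 0.4·0.0300) ≈ 0.9759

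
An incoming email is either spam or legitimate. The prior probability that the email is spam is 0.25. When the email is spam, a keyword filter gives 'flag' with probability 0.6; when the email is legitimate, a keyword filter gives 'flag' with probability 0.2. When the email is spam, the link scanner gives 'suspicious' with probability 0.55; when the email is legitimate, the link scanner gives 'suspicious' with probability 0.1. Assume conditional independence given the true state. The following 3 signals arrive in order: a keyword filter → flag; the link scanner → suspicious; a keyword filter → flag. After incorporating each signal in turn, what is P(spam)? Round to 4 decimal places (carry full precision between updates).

0.9429

After a keyword filter='flag': P(spam) = 0.6·0.2500 / (0.6·0.2500 + 0.2·0.7500) ≈ 0.5000
After the link scanner='suspicious': P(spam) = 0.55·0.5000 / (0.55·0.5000 + 0.1·0.5000) ≈ 0.8462
After a keyword filter='flag': P(spam) = 0.6·0.8462 / (0.6·0.8462 + 0.2·0.1538) ≈ 0.9429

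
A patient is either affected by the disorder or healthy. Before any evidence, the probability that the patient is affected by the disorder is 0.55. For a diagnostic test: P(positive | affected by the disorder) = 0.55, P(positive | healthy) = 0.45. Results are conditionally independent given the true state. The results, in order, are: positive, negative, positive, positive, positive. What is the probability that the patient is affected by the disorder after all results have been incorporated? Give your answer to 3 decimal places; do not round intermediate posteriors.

0.691

After 'positive': P(affected) = 0.55·0.5500 / (0.55·0.5500 + 0.45·0.4500) ≈ 0.5990
After 'negative': P(affected) = 0.45·0.5990 / (0.45·0.5990 + 0.55·0.4010) ≈ 0.5500
After 'positive': P(affected) = 0.55·0.5500 / (0.55·0.5500 + 0.45·0.4500) ≈ 0.5990
After 'positive': P(affected) = 0.55·0.5990 / (0.55·0.5990 + 0.45·0.4010) ≈ 0.6461
After 'positive': P(affected) = 0.55·0.6461 / (0.55·0.6461 + 0.45·0.3539) ≈ 0.6905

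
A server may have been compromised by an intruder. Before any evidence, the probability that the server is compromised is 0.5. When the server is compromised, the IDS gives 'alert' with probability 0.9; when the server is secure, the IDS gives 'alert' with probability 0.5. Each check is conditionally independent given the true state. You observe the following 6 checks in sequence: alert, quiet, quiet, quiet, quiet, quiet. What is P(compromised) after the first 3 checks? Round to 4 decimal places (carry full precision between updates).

0.0672

After 'alert': P(compromised) = 0.9·0.5000 / (0.9·0.5000 + 0.5·0.5000) ≈ 0.6429
After 'quiet': P(compromised) = 0.1·0.6429 / (0.1·0.6429 + 0.5·0.3571) ≈ 0.2647
After 'quiet': P(compromised) = 0.1·0.2647 / (0.1·0.2647 + 0.5·0.7353) ≈ 0.0672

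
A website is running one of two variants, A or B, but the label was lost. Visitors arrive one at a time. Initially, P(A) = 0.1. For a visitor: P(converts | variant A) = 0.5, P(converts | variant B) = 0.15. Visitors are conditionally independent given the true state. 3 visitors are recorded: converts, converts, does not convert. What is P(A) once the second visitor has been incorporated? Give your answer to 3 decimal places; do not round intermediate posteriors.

0.552

After 'converts': P(A) = 0.5·0.1000 / (0.5·0.1000 + 0.15·0.9000) ≈ 0.2703
After 'converts': P(A) = 0.5·0.2703 / (0.5·0.2703 + 0.15·0.7297) ≈ 0.5525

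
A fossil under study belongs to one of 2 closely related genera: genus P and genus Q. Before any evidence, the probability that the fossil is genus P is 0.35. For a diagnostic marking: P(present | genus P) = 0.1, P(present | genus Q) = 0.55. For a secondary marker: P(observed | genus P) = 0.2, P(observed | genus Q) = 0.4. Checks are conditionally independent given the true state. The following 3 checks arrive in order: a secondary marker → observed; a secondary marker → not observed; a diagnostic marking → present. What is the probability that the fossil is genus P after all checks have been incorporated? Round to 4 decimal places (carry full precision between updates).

0.0613

After a secondary marker='observed': P(genus P) = 0.2·0.3500 / (0.2·0.3500 + 0.4·0.6500) ≈ 0.2121
After a secondary marker='not observed': P(genus P) = 0.8·0.2121 / (0.8·0.2121 + 0.6·0.7879) ≈ 0.2642
After a diagnostic marking='present': P(genus P) = 0.1·0.2642 / (0.1·0.2642 + 0.55·0.7358) ≈ 0.0613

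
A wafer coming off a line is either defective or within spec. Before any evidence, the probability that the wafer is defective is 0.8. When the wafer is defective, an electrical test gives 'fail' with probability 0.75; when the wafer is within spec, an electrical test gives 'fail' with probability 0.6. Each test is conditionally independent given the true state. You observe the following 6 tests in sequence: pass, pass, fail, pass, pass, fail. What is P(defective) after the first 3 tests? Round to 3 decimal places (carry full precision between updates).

After 'pass': P(defective) = 0.25·0.8000 / (0.25·0.8000 + 0.4·0.2000) ≈ 0.7143
After 'pass': P(defective) = 0.25·0.7143 / (0.25·0.7143 + 0.4·0.2857) ≈ 0.6098
After 'fail': P(defective) = 0.75·0.6098 / (0.75·0.6098 + 0.6·0.3902) ≈ 0.6614

0.661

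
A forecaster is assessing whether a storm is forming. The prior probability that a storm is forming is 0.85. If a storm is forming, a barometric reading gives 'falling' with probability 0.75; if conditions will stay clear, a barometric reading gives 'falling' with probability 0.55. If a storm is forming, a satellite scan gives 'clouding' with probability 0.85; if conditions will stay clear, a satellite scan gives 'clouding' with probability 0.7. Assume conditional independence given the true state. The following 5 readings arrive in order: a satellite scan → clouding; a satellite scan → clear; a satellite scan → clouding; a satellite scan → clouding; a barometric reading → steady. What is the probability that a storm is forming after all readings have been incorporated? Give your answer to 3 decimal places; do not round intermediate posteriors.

0.738

After a satellite scan='clouding': P(storm) = 0.85·0.8500 / (0.85·0.8500 + 0.7·0.1500) ≈ 0.8731
After a satellite scan='clear': P(storm) = 0.15·0.8731 / (0.15·0.8731 + 0.3·0.1269) ≈ 0.7748
After a satellite scan='clouding': P(storm) = 0.85·0.7748 / (0.85·0.7748 + 0.7·0.2252) ≈ 0.8069
After a satellite scan='clouding': P(storm) = 0.85·0.8069 / (0.85·0.8069 + 0.7·0.1931) ≈ 0.8353
After a barometric reading='steady': P(storm) = 0.25·0.8353 / (0.25·0.8353 + 0.45·0.1647) ≈ 0.7381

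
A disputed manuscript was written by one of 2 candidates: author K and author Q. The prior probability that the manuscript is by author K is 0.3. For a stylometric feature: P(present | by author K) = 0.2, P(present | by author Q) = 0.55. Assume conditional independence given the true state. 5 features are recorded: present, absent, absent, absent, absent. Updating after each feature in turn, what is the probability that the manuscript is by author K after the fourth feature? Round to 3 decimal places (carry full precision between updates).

After 'present': P(author K) = 0.2·0.3000 / (0.2·0.3000 + 0.55·0.7000) ≈ 0.1348
After 'absent': P(author K) = 0.8·0.1348 / (0.8·0.1348 + 0.45·0.8652) ≈ 0.2169
After 'absent': P(author K) = 0.8·0.2169 / (0.8·0.2169 + 0.45·0.7831) ≈ 0.3300
After 'absent': P(author K) = 0.8·0.3300 / (0.8·0.3300 + 0.45·0.6700) ≈ 0.4668

0.467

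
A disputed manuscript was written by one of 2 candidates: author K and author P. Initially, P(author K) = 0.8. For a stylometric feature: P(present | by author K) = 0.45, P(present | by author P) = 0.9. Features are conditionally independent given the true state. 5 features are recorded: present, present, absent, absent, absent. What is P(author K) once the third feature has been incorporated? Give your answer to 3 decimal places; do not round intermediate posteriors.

0.846

Apply Bayes' rule sequentially, carrying P(author K) forward.
After 'present': P(author K) = 0.45·0.8000 / (0.45·0.8000 + 0.9·0.2000) ≈ 0.6667
After 'present': P(author K) = 0.45·0.6667 / (0.45·0.6667 + 0.9·0.3333) ≈ 0.5000
After 'absent': P(author K) = 0.55·0.5000 / (0.55·0.5000 + 0.1·0.5000) ≈ 0.8462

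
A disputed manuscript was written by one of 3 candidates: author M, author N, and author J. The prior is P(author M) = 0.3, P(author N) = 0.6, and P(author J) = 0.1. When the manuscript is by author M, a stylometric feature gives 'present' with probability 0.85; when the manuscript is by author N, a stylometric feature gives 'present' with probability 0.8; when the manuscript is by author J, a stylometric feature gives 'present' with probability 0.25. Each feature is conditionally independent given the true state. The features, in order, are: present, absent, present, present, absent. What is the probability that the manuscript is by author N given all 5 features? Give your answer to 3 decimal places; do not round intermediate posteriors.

After 'present': normaliser = 0.85·0.3000 + 0.8·0.6000 + 0.25·0.1000; P(author M) ≈ 0.3355, P(author N) ≈ 0.6316, P(author J) ≈ 0.0329
After 'absent': normaliser = 0.15·0.3355 + 0.2·0.6316 + 0.75·0.0329; P(author M) ≈ 0.2500, P(author N) ≈ 0.6275, P(author J) ≈ 0.1225
After 'present': normaliser = 0.85·0.2500 + 0.8·0.6275 + 0.25·0.1225; P(author M) ≈ 0.2852, P(author N) ≈ 0.6737, P(author J) ≈ 0.0411
After 'present': normaliser = 0.85·0.2852 + 0.8·0.6737 + 0.25·0.0411; P(author M) ≈ 0.3062, P(author N) ≈ 0.6808, P(author J) ≈ 0.0130
After 'absent': normaliser = 0.15·0.3062 + 0.2·0.6808 + 0.75·0.0130; P(author M) ≈ 0.2394, P(author N) ≈ 0.7098, P(author J) ≈ 0.0508

0.710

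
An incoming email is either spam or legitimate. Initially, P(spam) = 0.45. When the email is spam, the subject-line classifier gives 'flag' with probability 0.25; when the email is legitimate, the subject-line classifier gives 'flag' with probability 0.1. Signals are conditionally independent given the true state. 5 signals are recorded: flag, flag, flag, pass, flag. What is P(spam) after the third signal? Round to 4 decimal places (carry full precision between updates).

0.9275

After 'flag': P(spam) = 0.25·0.4500 / (0.25·0.4500 + 0.1·0.5500) ≈ 0.6716
After 'flag': P(spam) = 0.25·0.6716 / (0.25·0.6716 + 0.1·0.3284) ≈ 0.8364
After 'flag': P(spam) = 0.25·0.8364 / (0.25·0.8364 + 0.1·0.1636) ≈ 0.9275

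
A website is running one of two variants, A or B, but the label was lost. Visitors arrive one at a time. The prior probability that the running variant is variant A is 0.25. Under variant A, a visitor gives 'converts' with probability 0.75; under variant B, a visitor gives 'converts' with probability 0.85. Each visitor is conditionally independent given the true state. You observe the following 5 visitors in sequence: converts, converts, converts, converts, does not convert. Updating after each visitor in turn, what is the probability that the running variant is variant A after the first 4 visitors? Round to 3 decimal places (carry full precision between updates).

After 'converts': P(A) = 0.75·0.2500 / (0.75·0.2500 + 0.85·0.7500) ≈ 0.2273
After 'converts': P(A) = 0.75·0.2273 / (0.75·0.2273 + 0.85·0.7727) ≈ 0.2060
After 'converts': P(A) = 0.75·0.2060 / (0.75·0.2060 + 0.85·0.7940) ≈ 0.1863
After 'converts': P(A) = 0.75·0.1863 / (0.75·0.1863 + 0.85·0.8137) ≈ 0.1681

0.168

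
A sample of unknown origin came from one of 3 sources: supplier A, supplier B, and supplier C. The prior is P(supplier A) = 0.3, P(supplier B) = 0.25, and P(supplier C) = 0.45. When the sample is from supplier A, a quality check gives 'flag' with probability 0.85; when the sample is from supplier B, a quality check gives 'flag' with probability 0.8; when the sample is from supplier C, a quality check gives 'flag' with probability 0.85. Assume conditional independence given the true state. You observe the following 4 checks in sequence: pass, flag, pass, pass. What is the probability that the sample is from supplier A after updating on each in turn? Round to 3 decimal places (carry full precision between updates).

0.229

After 'pass': normaliser = 0.15·0.3000 + 0.2·0.2500 + 0.15·0.4500; P(supplier A) ≈ 0.2769, P(supplier B) ≈ 0.3077, P(supplier C) ≈ 0.4154
After 'flag': normaliser = 0.85·0.2769 + 0.8·0.3077 + 0.85·0.4154; P(supplier A) ≈ 0.2820, P(supplier B) ≈ 0.2949, P(supplier C) ≈ 0.4230
After 'pass': normaliser = 0.15·0.2820 + 0.2·0.2949 + 0.15·0.4230; P(supplier A) ≈ 0.2568, P(supplier B) ≈ 0.3580, P(supplier C) ≈ 0.3852
After 'pass': normaliser = 0.15·0.2568 + 0.2·0.3580 + 0.15·0.3852; P(supplier A) ≈ 0.2294, P(supplier B) ≈ 0.4265, P(supplier C) ≈ 0.3441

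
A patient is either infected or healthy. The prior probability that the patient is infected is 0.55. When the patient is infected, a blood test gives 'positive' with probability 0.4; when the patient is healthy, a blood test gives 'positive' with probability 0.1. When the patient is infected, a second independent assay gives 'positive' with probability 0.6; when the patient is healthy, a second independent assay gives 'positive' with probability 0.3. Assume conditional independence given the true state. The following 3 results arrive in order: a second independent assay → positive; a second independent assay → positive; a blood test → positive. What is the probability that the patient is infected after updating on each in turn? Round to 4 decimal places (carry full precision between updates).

After a second independent assay='positive': P(infected) = 0.6·0.5500 / (0.6·0.5500 + 0.3·0.4500) ≈ 0.7097
After a second independent assay='positive': P(infected) = 0.6·0.7097 / (0.6·0.7097 + 0.3·0.2903) ≈ 0.8302
After a blood test='positive': P(infected) = 0.4·0.8302 / (0.4·0.8302 + 0.1·0.1698) ≈ 0.9514

0.9514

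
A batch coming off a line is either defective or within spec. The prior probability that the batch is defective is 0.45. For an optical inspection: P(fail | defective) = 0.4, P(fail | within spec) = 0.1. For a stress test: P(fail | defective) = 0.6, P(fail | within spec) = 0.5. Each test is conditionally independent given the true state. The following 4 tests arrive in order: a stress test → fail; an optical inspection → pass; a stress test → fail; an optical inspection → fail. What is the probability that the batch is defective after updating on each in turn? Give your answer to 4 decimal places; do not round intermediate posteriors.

0.7586

After a stress test='fail': P(defective) = 0.6·0.4500 / (0.6·0.4500 + 0.5·0.5500) ≈ 0.4954
After an optical inspection='pass': P(defective) = 0.6·0.4954 / (0.6·0.4954 + 0.9·0.5046) ≈ 0.3956
After a stress test='fail': P(defective) = 0.6·0.3956 / (0.6·0.3956 + 0.5·0.6044) ≈ 0.4399
After an optical inspection='fail': P(defective) = 0.4·0.4399 / (0.4·0.4399 + 0.1·0.5601) ≈ 0.7586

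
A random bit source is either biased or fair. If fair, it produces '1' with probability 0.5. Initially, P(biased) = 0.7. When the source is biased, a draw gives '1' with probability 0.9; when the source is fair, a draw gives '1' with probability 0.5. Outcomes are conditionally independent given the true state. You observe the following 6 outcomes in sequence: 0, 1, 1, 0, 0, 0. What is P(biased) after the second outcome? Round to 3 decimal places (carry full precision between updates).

After '0': P(biased) = 0.1·0.7000 / (0.1·0.7000 + 0.5·0.3000) ≈ 0.3182
After '1': P(biased) = 0.9·0.3182 / (0.9·0.3182 + 0.5·0.6818) ≈ 0.4565

0.457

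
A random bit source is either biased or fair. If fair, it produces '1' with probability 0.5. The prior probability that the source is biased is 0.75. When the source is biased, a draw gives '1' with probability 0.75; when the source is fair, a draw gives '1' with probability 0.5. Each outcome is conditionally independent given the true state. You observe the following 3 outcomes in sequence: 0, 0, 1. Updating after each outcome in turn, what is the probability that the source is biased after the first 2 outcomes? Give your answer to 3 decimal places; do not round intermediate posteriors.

After '0': P(biased) = 0.25·0.7500 / (0.25·0.7500 + 0.5·0.2500) ≈ 0.6000
After '0': P(biased) = 0.25·0.6000 / (0.25·0.6000 + 0.5·0.4000) ≈ 0.4286

0.429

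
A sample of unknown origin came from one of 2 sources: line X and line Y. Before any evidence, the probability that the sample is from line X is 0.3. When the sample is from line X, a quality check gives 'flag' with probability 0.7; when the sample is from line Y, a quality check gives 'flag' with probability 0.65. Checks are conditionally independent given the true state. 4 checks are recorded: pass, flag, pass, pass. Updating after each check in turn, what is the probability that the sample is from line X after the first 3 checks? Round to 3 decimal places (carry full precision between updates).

0.253

Each posterior becomes the prior for the next update.
After 'pass': P(line X) = 0.3·0.3000 / (0.3·0.3000 + 0.35·0.7000) ≈ 0.2687
After 'flag': P(line X) = 0.7·0.2687 / (0.7·0.2687 + 0.65·0.7313) ≈ 0.2835
After 'pass': P(line X) = 0.3·0.2835 / (0.3·0.2835 + 0.35·0.7165) ≈ 0.2532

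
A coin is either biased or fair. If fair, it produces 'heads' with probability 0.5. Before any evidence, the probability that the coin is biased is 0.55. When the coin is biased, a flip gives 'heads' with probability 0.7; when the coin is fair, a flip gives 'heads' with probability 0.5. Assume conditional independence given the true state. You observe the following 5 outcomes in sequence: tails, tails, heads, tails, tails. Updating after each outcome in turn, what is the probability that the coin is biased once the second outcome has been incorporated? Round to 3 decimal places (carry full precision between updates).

0.306

Each posterior becomes the prior for the next update.
After 'tails': P(biased) = 0.3·0.5500 / (0.3·0.5500 + 0.5·0.4500) ≈ 0.4231
After 'tails': P(biased) = 0.3·0.4231 / (0.3·0.4231 + 0.5·0.5769) ≈ 0.3056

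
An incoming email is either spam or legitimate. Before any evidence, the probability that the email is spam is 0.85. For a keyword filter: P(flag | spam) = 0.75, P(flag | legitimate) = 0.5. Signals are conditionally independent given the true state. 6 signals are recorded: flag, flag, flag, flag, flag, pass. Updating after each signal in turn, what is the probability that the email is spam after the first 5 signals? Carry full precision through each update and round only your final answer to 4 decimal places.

After 'flag': P(spam) = 0.75·0.8500 / (0.75·0.8500 + 0.5·0.1500) ≈ 0.8947
After 'flag': P(spam) = 0.75·0.8947 / (0.75·0.8947 + 0.5·0.1053) ≈ 0.9273
After 'flag': P(spam) = 0.75·0.9273 / (0.75·0.9273 + 0.5·0.0727) ≈ 0.9503
After 'flag': P(spam) = 0.75·0.9503 / (0.75·0.9503 + 0.5·0.0497) ≈ 0.9663
After 'flag': P(spam) = 0.75·0.9663 / (0.75·0.9663 + 0.5·0.0337) ≈ 0.9773

0.9773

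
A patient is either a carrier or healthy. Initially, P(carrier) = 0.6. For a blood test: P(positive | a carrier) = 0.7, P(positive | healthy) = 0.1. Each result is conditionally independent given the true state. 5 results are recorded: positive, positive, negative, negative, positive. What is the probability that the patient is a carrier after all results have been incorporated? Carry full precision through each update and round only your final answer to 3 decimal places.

0.983

After 'positive': P(carrier) = 0.7·0.6000 / (0.7·0.6000 + 0.1·0.4000) ≈ 0.9130
After 'positive': P(carrier) = 0.7·0.9130 / (0.7·0.9130 + 0.1·0.0870) ≈ 0.9866
After 'negative': P(carrier) = 0.3·0.9866 / (0.3·0.9866 + 0.9·0.0134) ≈ 0.9608
After 'negative': P(carrier) = 0.3·0.9608 / (0.3·0.9608 + 0.9·0.0392) ≈ 0.8909
After 'positive': P(carrier) = 0.7·0.8909 / (0.7·0.8909 + 0.1·0.1091) ≈ 0.9828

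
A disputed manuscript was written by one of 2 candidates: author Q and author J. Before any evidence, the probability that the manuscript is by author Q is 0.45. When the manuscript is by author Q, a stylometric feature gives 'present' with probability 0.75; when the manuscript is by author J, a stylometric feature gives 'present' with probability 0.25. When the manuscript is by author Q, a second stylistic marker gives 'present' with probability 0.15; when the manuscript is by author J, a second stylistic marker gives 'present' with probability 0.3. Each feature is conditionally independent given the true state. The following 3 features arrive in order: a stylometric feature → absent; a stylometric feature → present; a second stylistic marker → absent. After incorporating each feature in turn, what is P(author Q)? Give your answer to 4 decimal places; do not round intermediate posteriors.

0.4984

After a stylometric feature='absent': P(author Q) = 0.25·0.4500 / (0.25·0.4500 + 0.75·0.5500) ≈ 0.2143
After a stylometric feature='present': P(author Q) = 0.75·0.2143 / (0.75·0.2143 + 0.25·0.7857) ≈ 0.4500
After a second stylistic marker='absent': P(author Q) = 0.85·0.4500 / (0.85·0.4500 + 0.7·0.5500) ≈ 0.4984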